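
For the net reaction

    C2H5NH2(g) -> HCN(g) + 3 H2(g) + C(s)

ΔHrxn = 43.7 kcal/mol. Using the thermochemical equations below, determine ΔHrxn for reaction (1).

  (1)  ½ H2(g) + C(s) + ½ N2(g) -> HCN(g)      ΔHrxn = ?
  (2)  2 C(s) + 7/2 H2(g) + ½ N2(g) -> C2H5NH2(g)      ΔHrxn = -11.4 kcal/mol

ΔHrxn = 32.3 kcal/mol

(1) as written: contributes x
(2) reversed: +11.4 kcal/mol
+43.7 = (+11.4) + x
x = (+43.7 − (+11.4)) / (1) = 32.3 kcal/mol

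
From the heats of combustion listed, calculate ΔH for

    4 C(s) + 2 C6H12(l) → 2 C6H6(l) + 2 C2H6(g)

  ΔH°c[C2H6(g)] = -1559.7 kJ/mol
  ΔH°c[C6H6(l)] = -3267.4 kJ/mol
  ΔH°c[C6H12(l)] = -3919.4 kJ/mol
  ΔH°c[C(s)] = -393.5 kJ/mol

ΔH = 241.4 kJ/mol

Using ΔH = Σ nΔHc°(reactants) − Σ nΔHc°(products):
= [4·(-393.5) + 2·(-3919.4)] − [2·(-3267.4) + 2·(-1559.7)]
= 241.4 kJ/mol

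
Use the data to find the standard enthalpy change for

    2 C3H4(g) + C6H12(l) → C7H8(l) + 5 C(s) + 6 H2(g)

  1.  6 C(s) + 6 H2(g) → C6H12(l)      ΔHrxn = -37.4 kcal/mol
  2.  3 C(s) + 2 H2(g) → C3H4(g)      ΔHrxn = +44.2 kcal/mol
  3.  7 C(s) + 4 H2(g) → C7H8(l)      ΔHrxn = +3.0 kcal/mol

eq. 1 reversed: +37.4 kcal/mol
eq. 2 reversed and × 2: (-2)·(+44.2) = -88.4 kcal/mol
eq. 3 as written: +3.0 kcal/mol
ΔHrxn = (+37.4) + (-88.4) + (+3.0) = -48.0 kcal/mol

ΔHrxn = -48.0 kcal/mol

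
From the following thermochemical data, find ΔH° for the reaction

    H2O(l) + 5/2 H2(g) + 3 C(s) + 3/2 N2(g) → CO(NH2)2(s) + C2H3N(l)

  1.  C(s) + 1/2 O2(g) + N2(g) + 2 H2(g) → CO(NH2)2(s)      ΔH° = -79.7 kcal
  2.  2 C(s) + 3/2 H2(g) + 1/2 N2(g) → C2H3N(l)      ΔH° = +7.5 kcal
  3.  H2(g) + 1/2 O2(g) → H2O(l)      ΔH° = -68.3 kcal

ΔH° = -3.9 kcal

eq. 1 as written: -79.7 kcal
eq. 2 as written: +7.5 kcal
eq. 3 reversed: +68.3 kcal
Combining the equations, ΔH° = (-79.7) + (+7.5) + (+68.3) = -3.9 kcal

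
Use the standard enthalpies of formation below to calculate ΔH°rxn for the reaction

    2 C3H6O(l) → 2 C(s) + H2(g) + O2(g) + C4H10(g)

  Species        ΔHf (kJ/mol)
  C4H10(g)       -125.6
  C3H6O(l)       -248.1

ΔH°rxn = 370.6 kJ/mol

ΔH°rxn = Σ nΔHf°(products) − Σ nΔHf°(reactants).
Products: 2·(+0.0) + 1·(+0.0) + 1·(+0.0) + 1·(-125.6) = -125.6
Reactants: 2·(-248.1) = -496.2
ΔH°rxn = (-125.6) − (-496.2) = 370.6 kJ/mol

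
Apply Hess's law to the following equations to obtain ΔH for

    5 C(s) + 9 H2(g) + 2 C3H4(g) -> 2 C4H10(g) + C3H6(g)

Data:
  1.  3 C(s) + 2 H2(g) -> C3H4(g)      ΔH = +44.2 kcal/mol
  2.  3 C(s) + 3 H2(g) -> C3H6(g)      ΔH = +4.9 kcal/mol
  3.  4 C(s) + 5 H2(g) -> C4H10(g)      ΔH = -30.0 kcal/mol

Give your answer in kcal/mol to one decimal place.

ΔH = -143.5 kcal/mol

eq. 1 reversed and × 2 (C3H4(g) must end up as a reactant; scale by 2 for the 2 C3H4(g)): (-2)·(+44.2) = -88.4 kcal/mol
eq. 2 as written (C3H6(g) already on the product side): +4.9 kcal/mol
eq. 3 × 2 (×2 to match 2 C4H10(g) in the target): (2)·(-30.0) = -60.0 kcal/mol
ΔH = (-2)·(+44.2) + (1)·(+4.9) + (2)·(-30.0) = -143.5 kcal/mol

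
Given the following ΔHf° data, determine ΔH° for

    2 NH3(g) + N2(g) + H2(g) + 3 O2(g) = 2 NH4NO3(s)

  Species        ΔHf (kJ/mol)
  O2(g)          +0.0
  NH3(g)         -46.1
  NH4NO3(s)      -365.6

Products: 2·(-365.6) = -731.2
Reactants: 2·(-46.1) + 1·(+0.0) + 1·(+0.0) + 3·(+0.0) = -92.2
ΔH° = (-731.2) − (-92.2) = -639.0 kJ/mol

ΔH° = -639.0 kJ/mol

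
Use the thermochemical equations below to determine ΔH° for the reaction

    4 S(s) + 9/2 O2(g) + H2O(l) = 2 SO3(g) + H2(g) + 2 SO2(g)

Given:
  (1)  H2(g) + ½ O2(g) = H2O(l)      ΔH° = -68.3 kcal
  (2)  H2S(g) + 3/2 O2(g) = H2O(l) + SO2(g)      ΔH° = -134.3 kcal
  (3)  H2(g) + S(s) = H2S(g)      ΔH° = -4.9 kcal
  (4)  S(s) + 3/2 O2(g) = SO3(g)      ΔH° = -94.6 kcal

(1) reversed and × 3: (-3)·(-68.3) = +204.9 kcal
(2) × 2: (2)·(-134.3) = -268.6 kcal
(3) × 2: (2)·(-4.9) = -9.8 kcal
(4) × 2: (2)·(-94.6) = -189.2 kcal
Since enthalpy is a state function, ΔH° = (-3)·(-68.3) + (2)·(-134.3) + (2)·(-4.9) + (2)·(-94.6) = -262.7 kcal

ΔH° = -262.7 kcal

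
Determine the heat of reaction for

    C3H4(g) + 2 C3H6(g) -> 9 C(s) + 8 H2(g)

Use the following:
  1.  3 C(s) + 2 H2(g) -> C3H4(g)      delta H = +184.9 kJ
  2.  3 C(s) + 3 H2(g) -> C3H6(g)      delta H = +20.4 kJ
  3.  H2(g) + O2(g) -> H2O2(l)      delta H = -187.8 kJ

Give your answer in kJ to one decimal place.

eq. 1 reversed: -184.9 kJ
eq. 2 reversed and × 2: (-2)·(+20.4) = -40.8 kJ
eq. 3: not needed.
Combining the equations, delta H = (-184.9) + (-40.8) = -225.7 kJ

delta H = -225.7 kJ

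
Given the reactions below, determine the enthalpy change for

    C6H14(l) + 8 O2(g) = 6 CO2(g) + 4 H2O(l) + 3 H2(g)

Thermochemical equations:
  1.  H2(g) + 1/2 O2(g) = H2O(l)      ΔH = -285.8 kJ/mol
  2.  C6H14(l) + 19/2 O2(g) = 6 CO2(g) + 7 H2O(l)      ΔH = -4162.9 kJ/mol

ΔH = -3305.5 kJ/mol

eq. 1 reversed and × 3 (H2(g) must end up as a product; ×3 to match 3 H2(g) in the target): (-3)·(-285.8) = +857.4 kJ/mol
eq. 2 as written (C6H14(l) already on the reactant side): -4162.9 kJ/mol
Summing the manipulated equations, ΔH = (-3)·(-285.8) + (1)·(-4162.9) = -3305.5 kJ/mol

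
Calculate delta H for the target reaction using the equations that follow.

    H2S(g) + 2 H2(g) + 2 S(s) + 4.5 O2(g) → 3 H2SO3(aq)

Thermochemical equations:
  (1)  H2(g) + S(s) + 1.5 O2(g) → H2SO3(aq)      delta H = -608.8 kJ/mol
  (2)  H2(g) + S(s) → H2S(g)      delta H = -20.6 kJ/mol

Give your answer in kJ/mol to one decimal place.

delta H = -1805.8 kJ/mol

(1) × 3 (scale by 3 for the 3 H2SO3(aq)): (3)·(-608.8) = -1826.4 kJ/mol
(2) reversed (reverse to put H2S(g) on the reactant side): +20.6 kJ/mol
Combining the equations, delta H = (3)·(-608.8) + (-1)·(-20.6) = -1805.8 kJ/mol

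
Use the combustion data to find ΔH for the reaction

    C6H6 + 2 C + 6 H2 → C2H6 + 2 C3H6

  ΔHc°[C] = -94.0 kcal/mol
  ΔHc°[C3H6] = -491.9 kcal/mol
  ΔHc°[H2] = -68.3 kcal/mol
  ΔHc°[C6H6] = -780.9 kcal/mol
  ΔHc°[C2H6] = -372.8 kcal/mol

ΔH = -22.1 kcal/mol

With combustion enthalpies, reactants minus products:
= [1·(-780.9) + 2·(-94.0) + 6·(-68.3)] − [1·(-372.8) + 2·(-491.9)]
= -22.1 kcal/mol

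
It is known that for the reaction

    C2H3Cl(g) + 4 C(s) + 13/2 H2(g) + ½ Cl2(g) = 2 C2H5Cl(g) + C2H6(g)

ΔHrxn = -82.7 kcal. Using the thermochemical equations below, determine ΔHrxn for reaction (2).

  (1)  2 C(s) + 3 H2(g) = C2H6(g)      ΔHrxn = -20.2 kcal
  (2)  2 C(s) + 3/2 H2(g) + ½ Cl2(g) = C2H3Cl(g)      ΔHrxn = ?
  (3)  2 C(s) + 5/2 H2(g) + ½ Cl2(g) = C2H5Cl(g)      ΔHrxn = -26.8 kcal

ΔHrxn = 8.9 kcal

(1) as written: -20.2 kcal
(2) reversed: contributes −x
(3) × 2: (2)·(-26.8) = -53.6 kcal
-82.7 = (-20.2) + (-53.6) − x
x = (-82.7 − (-73.8)) / (-1) = 8.9 kcal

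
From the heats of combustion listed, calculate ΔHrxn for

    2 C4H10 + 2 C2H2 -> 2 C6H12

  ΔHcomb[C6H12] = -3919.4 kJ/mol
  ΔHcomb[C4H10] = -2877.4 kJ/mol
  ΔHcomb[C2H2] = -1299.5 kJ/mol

ΔHrxn = -515.0 kJ/mol

Using ΔH = Σ nΔHc°(reactants) − Σ nΔHc°(products):
= [2·(-2877.4) + 2·(-1299.5)] − [2·(-3919.4)]
= -515.0 kJ/mol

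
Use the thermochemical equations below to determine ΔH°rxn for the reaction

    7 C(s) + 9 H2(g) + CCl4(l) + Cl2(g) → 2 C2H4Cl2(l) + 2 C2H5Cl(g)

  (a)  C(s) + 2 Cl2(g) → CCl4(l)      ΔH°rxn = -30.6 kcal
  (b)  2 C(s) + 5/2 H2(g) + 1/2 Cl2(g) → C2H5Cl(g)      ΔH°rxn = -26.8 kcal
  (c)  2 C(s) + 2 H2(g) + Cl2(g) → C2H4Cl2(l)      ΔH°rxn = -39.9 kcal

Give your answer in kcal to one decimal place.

(a) reversed: +30.6 kcal
(b) × 2: (2)·(-26.8) = -53.6 kcal
(c) × 2: (2)·(-39.9) = -79.8 kcal
ΔH°rxn = (-1)·(-30.6) + (2)·(-26.8) + (2)·(-39.9) = -102.8 kcal

ΔH°rxn = -102.8 kcal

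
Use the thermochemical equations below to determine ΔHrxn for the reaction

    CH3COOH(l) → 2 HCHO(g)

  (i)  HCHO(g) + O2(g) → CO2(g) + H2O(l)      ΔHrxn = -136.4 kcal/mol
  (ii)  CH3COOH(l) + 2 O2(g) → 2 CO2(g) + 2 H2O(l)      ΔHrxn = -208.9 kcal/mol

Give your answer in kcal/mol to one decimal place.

(i) reversed and × 2 (HCHO(g) must end up as a product; ×2 to match 2 HCHO(g) in the target): (-2)·(-136.4) = +272.8 kcal/mol
(ii) as written (CH3COOH(l) already on the reactant side): -208.9 kcal/mol
Combining the equations, ΔHrxn = (+272.8) + (-208.9) = 63.9 kcal/mol

ΔHrxn = 63.9 kcal/mol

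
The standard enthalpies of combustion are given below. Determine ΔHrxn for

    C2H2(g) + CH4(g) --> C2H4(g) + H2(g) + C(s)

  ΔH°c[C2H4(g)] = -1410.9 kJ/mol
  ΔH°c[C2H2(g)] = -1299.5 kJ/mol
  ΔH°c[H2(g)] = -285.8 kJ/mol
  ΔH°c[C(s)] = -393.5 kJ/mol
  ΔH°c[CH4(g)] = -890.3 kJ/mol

ΔHrxn = -99.6 kJ/mol

Using ΔH = Σ nΔHc°(reactants) − Σ nΔHc°(products):
= [1·(-1299.5) + 1·(-890.3)] − [1·(-1410.9) + 1·(-285.8) + 1·(-393.5)]
= -99.6 kJ/mol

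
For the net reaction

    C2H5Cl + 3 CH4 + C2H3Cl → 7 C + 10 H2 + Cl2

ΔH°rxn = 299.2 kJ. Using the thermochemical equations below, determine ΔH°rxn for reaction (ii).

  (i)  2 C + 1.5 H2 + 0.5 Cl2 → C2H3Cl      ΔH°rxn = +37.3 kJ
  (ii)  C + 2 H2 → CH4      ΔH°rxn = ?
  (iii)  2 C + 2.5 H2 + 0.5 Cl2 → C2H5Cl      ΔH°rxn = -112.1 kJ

(i) reversed (reverse to put C2H3Cl on the reactant side): -37.3 kJ
(ii) reversed and × 3 (CH4 must end up as a reactant; ×3 to match 3 CH4 in the target): contributes −3·x
(iii) reversed (C2H5Cl must end up as a reactant): +112.1 kJ
+299.2 = (-37.3) + (+112.1) − 3·x
x = (+299.2 − (+74.8)) / (-3) = -74.8 kJ

ΔH°rxn = -74.8 kJ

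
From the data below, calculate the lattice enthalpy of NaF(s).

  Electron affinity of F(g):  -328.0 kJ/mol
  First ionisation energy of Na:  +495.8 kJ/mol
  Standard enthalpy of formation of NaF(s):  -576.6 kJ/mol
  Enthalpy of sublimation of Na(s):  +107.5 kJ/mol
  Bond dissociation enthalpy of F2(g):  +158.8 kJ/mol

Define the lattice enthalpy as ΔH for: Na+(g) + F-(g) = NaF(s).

ΔHf° = 1·ΔHsub + 1·(ΣIE) + 1/2·D(F2) + 1·EA + U
-576.6 = 1·(+107.5) + 1·(+495.8) + 1/2·(+158.8) + 1·(-328.0) + U
U = -576.6 − (+354.7) = -931.3 kJ/mol

U = -931.3 kJ/mol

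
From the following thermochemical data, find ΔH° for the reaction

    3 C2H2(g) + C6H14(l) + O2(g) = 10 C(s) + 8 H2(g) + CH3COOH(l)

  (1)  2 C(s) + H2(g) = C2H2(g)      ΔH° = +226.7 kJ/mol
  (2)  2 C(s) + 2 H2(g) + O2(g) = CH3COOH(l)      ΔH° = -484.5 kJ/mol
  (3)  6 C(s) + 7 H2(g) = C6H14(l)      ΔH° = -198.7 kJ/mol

(1) reversed and × 3: (-3)·(+226.7) = -680.1 kJ/mol
(2) as written: -484.5 kJ/mol
(3) reversed: +198.7 kJ/mol
Combining the equations, ΔH° = (-680.1) + (-484.5) + (+198.7) = -965.9 kJ/mol

ΔH° = -965.9 kJ/mol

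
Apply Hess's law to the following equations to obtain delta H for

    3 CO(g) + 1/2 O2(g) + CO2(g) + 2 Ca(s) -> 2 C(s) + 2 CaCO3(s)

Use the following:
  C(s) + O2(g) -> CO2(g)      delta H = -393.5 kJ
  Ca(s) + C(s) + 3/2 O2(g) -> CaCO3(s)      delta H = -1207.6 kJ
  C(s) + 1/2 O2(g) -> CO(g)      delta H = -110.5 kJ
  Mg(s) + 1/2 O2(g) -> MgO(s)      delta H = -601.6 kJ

equation 1 reversed (CO2(g) must end up as a reactant): +393.5 kJ
equation 2 × 2 (×2 to match 2 CaCO3(s) in the target): (2)·(-1207.6) = -2415.2 kJ
equation 3 reversed and × 3 (CO(g) must end up as a reactant; scale by 3 for the 3 CO(g)): (-3)·(-110.5) = +331.5 kJ
equation 4: not needed (Mg(s) appears nowhere else).
delta H = (-1)·(-393.5) + (2)·(-1207.6) + (-3)·(-110.5) = -1690.2 kJ

delta H = -1690.2 kJ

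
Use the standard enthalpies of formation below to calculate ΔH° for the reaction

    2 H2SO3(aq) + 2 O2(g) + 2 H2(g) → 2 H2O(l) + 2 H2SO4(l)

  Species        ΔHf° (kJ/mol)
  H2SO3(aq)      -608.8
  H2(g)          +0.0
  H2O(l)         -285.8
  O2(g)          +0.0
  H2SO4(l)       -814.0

Products: 2·(-285.8) + 2·(-814.0) = -2199.6
Reactants: 2·(-608.8) + 2·(+0.0) + 2·(+0.0) = -1217.6
ΔH° = (-2199.6) − (-1217.6) = -982.0 kJ/mol

ΔH° = -982.0 kJ/mol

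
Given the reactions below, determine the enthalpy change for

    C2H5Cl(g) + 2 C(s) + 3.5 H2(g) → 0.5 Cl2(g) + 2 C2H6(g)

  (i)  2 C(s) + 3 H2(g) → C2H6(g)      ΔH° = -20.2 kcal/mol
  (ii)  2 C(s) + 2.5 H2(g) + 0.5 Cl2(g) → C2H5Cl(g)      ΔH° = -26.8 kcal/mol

(i) × 2: (2)·(-20.2) = -40.4 kcal/mol
(ii) reversed: +26.8 kcal/mol
ΔH° = (2)·(-20.2) + (-1)·(-26.8) = -13.6 kcal/mol

ΔH° = -13.6 kcal/mol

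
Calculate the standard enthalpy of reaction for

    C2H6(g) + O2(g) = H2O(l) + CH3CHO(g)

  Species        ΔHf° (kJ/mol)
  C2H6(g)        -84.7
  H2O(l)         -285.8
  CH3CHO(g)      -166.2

ΔH°rxn = Σ nΔHf°(products) − Σ nΔHf°(reactants).
Products: 1·(-285.8) + 1·(-166.2) = -452.0
Reactants: 1·(-84.7) + 1·(+0.0) = -84.7
ΔH° = (-452.0) − (-84.7) = -367.3 kJ/mol

ΔH° = -367.3 kJ/mol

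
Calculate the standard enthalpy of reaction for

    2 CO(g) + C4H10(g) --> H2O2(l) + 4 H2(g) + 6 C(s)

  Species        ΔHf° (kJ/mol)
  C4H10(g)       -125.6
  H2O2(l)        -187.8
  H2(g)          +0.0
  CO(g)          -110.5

Products: 1·(-187.8) + 4·(+0.0) + 6·(+0.0) = -187.8
Reactants: 2·(-110.5) + 1·(-125.6) = -346.6
ΔH° = (-187.8) − (-346.6) = 158.8 kJ/mol

ΔH° = 158.8 kJ/mol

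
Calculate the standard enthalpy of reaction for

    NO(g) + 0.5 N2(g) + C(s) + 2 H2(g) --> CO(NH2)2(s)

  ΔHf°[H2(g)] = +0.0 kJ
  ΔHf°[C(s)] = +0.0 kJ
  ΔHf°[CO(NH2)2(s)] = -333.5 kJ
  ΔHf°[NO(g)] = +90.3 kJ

ΔH°rxn = Σ nΔHf°(products) − Σ nΔHf°(reactants).
Products: 1·(-333.5) = -333.5
Reactants: 1·(+90.3) + 1/2·(+0.0) + 1·(+0.0) + 2·(+0.0) = +90.3
ΔHrxn = (-333.5) − (+90.3) = -423.8 kJ

ΔHrxn = -423.8 kJ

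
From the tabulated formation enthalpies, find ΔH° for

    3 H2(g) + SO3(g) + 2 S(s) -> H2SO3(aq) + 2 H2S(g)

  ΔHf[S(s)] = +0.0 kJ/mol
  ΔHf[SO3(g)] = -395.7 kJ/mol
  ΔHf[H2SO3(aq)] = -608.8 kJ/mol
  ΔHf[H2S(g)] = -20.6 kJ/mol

ΔH° = -254.3 kJ/mol

Products: 1·(-608.8) + 2·(-20.6) = -650.0
Reactants: 3·(+0.0) + 1·(-395.7) + 2·(+0.0) = -395.7
ΔH° = (-650.0) − (-395.7) = -254.3 kJ/mol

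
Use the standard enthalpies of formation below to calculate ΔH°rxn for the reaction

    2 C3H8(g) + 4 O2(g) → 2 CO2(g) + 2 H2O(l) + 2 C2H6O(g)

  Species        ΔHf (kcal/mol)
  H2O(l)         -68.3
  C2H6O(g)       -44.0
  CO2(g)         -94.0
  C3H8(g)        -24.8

ΔH°rxn = -363.0 kcal/mol

Products: 2·(-94.0) + 2·(-68.3) + 2·(-44.0) = -412.6
Reactants: 2·(-24.8) + 4·(+0.0) = -49.6
ΔH°rxn = (-412.6) − (-49.6) = -363.0 kcal/mol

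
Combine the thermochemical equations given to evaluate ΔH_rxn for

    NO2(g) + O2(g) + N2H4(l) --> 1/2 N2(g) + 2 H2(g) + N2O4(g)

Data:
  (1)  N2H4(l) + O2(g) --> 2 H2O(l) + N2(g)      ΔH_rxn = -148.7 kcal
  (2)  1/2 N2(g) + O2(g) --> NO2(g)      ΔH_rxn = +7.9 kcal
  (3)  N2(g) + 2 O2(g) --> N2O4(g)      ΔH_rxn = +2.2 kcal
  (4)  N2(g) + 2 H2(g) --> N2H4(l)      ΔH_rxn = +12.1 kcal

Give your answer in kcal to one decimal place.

ΔH_rxn = -17.8 kcal

(1): not needed (H2O(l) appears nowhere else).
(2) reversed (reverse to put NO2(g) on the reactant side): -7.9 kcal
(3) as written (N2O4(g) already on the product side): +2.2 kcal
(4) reversed (reverse to put H2(g) on the product side): -12.1 kcal
Summing the manipulated equations, ΔH_rxn = (-7.9) + (+2.2) + (-12.1) = -17.8 kcal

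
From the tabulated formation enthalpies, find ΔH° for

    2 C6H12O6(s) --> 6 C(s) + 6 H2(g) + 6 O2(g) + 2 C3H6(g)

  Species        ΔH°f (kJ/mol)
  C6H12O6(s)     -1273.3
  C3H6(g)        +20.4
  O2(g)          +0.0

ΔH°rxn = Σ nΔHf°(products) − Σ nΔHf°(reactants).
Products: 6·(+0.0) + 6·(+0.0) + 6·(+0.0) + 2·(+20.4) = +40.8
Reactants: 2·(-1273.3) = -2546.6
ΔH° = (+40.8) − (-2546.6) = 2587.4 kJ/mol

ΔH° = 2587.4 kJ/mol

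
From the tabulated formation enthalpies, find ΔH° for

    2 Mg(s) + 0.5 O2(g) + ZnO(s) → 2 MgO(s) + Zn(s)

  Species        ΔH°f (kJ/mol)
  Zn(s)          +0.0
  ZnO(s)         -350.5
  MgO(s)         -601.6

ΔH° = -852.7 kJ/mol

Products: 2·(-601.6) + 1·(+0.0) = -1203.2
Reactants: 2·(+0.0) + 1/2·(+0.0) + 1·(-350.5) = -350.5
ΔH° = (-1203.2) − (-350.5) = -852.7 kJ/mol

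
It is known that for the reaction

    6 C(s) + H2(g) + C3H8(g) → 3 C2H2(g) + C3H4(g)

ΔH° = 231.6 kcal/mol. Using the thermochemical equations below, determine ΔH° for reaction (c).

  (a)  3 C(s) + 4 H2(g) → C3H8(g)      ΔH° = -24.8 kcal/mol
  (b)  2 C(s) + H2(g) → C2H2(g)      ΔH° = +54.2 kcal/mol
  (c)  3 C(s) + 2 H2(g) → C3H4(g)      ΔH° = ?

(a) reversed (reverse to put C3H8(g) on the reactant side): +24.8 kcal/mol
(b) × 3 (scale by 3 for the 3 C2H2(g)): (3)·(+54.2) = +162.6 kcal/mol
(c) as written (C3H4(g) already on the product side): contributes x
+231.6 = (+24.8) + (+162.6) + x
x = (+231.6 − (+187.4)) / (1) = 44.2 kcal/mol

ΔH° = 44.2 kcal/mol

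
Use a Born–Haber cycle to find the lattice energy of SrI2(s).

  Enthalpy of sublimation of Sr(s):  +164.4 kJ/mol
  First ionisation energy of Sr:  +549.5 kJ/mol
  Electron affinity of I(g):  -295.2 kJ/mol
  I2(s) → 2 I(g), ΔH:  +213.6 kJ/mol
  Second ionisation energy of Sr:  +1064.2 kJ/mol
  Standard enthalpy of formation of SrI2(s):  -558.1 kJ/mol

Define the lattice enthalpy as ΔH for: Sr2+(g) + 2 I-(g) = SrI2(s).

U = -1959.4 kJ/mol

ΔHf° = 1·ΔHsub + 1·(ΣIE) + 1·D(I2) + 2·EA + U
-558.1 = 1·(+164.4) + 1·(+1613.7) + 1·(+213.6) + 2·(-295.2) + U
U = -558.1 − (+1401.3) = -1959.4 kJ/mol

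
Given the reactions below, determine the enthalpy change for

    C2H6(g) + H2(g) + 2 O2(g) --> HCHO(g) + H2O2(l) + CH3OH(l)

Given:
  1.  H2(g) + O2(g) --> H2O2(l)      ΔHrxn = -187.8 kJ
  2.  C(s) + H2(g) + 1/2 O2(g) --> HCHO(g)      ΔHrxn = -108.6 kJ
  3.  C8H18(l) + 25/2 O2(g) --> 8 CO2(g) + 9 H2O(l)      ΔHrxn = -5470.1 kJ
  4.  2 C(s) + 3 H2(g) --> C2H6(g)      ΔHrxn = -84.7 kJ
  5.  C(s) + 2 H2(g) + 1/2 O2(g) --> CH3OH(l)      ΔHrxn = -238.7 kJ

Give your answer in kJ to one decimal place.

ΔHrxn = -450.4 kJ

eq. 1 as written: -187.8 kJ
eq. 2 as written: -108.6 kJ
eq. 3: not needed.
eq. 4 reversed: +84.7 kJ
eq. 5 as written: -238.7 kJ
ΔHrxn = (1)·(-187.8) + (1)·(-108.6) + (-1)·(-84.7) + (1)·(-238.7) = -450.4 kJ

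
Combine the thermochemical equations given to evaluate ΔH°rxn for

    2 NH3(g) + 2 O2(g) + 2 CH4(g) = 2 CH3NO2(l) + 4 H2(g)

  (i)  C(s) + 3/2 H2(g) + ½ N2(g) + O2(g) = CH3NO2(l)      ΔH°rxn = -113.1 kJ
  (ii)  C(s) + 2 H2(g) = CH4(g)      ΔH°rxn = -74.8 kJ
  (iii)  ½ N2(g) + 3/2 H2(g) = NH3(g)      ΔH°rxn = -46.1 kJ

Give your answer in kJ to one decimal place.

ΔH°rxn = 15.6 kJ

(i) × 2: (2)·(-113.1) = -226.2 kJ
(ii) reversed and × 2: (-2)·(-74.8) = +149.6 kJ
(iii) reversed and × 2: (-2)·(-46.1) = +92.2 kJ
Since enthalpy is a state function, ΔH°rxn = (2)·(-113.1) + (-2)·(-74.8) + (-2)·(-46.1) = 15.6 kJ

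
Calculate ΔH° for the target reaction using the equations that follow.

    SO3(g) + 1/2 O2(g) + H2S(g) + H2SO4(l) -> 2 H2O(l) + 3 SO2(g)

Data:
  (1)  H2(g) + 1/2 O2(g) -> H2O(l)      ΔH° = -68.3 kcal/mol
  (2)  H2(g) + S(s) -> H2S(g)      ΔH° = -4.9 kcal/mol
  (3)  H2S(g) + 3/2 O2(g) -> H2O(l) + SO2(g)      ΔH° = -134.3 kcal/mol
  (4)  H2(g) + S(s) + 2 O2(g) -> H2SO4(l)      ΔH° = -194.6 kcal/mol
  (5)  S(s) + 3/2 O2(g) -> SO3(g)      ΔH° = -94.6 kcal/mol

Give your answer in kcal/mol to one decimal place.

(1) reversed: +68.3 kcal/mol
(2) × 2: (2)·(-4.9) = -9.8 kcal/mol
(3) × 3: (3)·(-134.3) = -402.9 kcal/mol
(4) reversed: +194.6 kcal/mol
(5) reversed: +94.6 kcal/mol
Combining the equations, ΔH° = (-1)·(-68.3) + (2)·(-4.9) + (3)·(-134.3) + (-1)·(-194.6) + (-1)·(-94.6) = -55.2 kcal/mol

ΔH° = -55.2 kcal/mol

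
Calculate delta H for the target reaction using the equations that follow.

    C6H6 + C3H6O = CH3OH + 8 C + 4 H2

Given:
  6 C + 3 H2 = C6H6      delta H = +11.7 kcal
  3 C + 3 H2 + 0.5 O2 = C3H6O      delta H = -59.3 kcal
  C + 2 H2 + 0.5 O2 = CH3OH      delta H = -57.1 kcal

delta H = -9.5 kcal

equation 1 reversed: -11.7 kcal
equation 2 reversed: +59.3 kcal
equation 3 as written: -57.1 kcal
delta H = (-11.7) + (+59.3) + (-57.1) = -9.5 kcal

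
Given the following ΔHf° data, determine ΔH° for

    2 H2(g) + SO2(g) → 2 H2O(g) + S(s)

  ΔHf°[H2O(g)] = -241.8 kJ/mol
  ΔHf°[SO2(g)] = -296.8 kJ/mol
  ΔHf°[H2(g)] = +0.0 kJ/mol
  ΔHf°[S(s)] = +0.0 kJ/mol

ΔH° = -186.8 kJ/mol

Products: 2·(-241.8) + 1·(+0.0) = -483.6
Reactants: 2·(+0.0) + 1·(-296.8) = -296.8
ΔH° = (-483.6) − (-296.8) = -186.8 kJ/mol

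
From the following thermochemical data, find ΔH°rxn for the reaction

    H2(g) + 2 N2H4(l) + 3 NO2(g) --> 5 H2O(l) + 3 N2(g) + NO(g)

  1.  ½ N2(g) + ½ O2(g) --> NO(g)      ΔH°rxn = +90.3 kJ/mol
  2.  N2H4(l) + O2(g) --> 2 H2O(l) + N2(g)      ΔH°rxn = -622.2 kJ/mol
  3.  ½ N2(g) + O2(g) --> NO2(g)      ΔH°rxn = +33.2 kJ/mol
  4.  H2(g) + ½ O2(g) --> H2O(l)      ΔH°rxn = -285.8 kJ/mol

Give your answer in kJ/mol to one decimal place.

ΔH°rxn = -1539.5 kJ/mol

eq. 1 as written: +90.3 kJ/mol
eq. 2 × 2: (2)·(-622.2) = -1244.4 kJ/mol
eq. 3 reversed and × 3: (-3)·(+33.2) = -99.6 kJ/mol
eq. 4 as written: -285.8 kJ/mol
ΔH°rxn = (+90.3) + (-1244.4) + (-99.6) + (-285.8) = -1539.5 kJ/mol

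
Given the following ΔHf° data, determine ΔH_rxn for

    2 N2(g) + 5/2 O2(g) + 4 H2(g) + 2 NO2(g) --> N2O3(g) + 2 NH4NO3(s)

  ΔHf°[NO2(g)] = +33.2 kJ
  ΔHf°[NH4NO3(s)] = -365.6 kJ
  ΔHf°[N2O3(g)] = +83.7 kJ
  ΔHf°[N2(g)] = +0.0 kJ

ΔH_rxn = -713.9 kJ

ΔH°rxn = Σ nΔHf°(products) − Σ nΔHf°(reactants).
Products: 1·(+83.7) + 2·(-365.6) = -647.5
Reactants: 2·(+0.0) + 5/2·(+0.0) + 4·(+0.0) + 2·(+33.2) = +66.4
ΔH_rxn = (-647.5) − (+66.4) = -713.9 kJ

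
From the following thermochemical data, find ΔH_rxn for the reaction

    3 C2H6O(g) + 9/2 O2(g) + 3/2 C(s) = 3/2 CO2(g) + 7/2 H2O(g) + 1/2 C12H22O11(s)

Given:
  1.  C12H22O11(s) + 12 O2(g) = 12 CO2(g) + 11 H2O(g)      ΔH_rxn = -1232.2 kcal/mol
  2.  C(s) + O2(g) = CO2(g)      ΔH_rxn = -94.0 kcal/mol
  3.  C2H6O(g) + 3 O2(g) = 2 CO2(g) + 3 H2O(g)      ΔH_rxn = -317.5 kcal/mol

ΔH_rxn = -477.4 kcal/mol

eq. 1 reversed and × 1/2 (reverse to put C12H22O11(s) on the product side; ×1/2 to match 1/2 C12H22O11(s) in the target): (-1/2)·(-1232.2) = +616.1 kcal/mol
eq. 2 × 3/2 (×3/2 to match 3/2 C(s) in the target): (3/2)·(-94.0) = -141.0 kcal/mol
eq. 3 × 3 (×3 to match 3 C2H6O(g) in the target): (3)·(-317.5) = -952.5 kcal/mol
By Hess's law, ΔH_rxn = (-1/2)·(-1232.2) + (3/2)·(-94.0) + (3)·(-317.5) = -477.4 kcal/mol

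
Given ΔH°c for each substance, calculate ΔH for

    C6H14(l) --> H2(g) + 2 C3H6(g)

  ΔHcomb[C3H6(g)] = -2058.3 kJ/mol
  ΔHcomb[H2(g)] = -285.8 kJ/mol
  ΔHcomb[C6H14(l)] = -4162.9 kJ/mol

ΔH = 239.5 kJ/mol

Using ΔH = Σ nΔHc°(reactants) − Σ nΔHc°(products):
= [1·(-4162.9)] − [1·(-285.8) + 2·(-2058.3)]
= 239.5 kJ/mol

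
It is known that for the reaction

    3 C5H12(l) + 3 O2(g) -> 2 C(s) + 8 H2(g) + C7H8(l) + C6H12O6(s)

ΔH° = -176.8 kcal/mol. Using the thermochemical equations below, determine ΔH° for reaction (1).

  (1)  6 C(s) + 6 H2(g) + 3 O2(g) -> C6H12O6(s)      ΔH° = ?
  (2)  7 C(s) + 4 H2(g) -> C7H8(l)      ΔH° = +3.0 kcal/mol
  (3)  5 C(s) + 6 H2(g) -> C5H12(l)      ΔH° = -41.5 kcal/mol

(1) as written (C6H12O6(s) already on the product side): contributes x
(2) as written (C7H8(l) already on the product side): +3.0 kcal/mol
(3) reversed and × 3 (C5H12(l) must end up as a reactant; ×3 to match 3 C5H12(l) in the target): (-3)·(-41.5) = +124.5 kcal/mol
-176.8 = (+3.0) + (+124.5) + x
x = (-176.8 − (+127.5)) / (1) = -304.3 kcal/mol

ΔH° = -304.3 kcal/mol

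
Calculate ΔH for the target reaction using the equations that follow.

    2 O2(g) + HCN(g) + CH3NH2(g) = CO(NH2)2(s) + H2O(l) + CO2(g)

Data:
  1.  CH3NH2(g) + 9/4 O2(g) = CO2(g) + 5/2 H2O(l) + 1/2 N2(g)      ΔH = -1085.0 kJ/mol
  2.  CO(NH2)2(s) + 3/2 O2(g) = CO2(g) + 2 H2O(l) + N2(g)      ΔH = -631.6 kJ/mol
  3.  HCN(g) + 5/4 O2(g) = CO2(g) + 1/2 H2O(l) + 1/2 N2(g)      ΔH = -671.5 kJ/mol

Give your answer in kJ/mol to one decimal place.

ΔH = -1124.9 kJ/mol

eq. 1 as written (CH3NH2(g) already on the reactant side): -1085.0 kJ/mol
eq. 2 reversed (CO(NH2)2(s) must end up as a product): +631.6 kJ/mol
eq. 3 as written (HCN(g) already on the reactant side): -671.5 kJ/mol
By Hess's law, ΔH = (1)·(-1085.0) + (-1)·(-631.6) + (1)·(-671.5) = -1124.9 kJ/mol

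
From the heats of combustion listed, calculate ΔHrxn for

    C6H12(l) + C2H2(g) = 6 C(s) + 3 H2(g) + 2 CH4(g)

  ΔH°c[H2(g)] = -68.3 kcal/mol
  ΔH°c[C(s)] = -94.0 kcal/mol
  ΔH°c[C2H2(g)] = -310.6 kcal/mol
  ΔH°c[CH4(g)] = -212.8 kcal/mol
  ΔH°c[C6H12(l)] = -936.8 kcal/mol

ΔHrxn = -52.9 kcal/mol

With combustion enthalpies, reactants minus products:
= [1·(-936.8) + 1·(-310.6)] − [6·(-94.0) + 3·(-68.3) + 2·(-212.8)]
= -52.9 kcal/mol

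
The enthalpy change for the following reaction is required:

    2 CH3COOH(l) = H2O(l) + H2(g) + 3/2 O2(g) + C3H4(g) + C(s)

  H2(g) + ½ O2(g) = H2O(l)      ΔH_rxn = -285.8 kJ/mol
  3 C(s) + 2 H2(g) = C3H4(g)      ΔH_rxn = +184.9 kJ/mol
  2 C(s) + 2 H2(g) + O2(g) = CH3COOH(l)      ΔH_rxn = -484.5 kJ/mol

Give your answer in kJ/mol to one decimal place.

equation 1 as written (H2O(l) already on the product side): -285.8 kJ/mol
equation 2 as written (C3H4(g) already on the product side): +184.9 kJ/mol
equation 3 reversed and × 2 (reverse to put CH3COOH(l) on the reactant side; scale by 2 for the 2 CH3COOH(l)): (-2)·(-484.5) = +969.0 kJ/mol
ΔH_rxn = (-285.8) + (+184.9) + (+969.0) = 868.1 kJ/mol

ΔH_rxn = 868.1 kJ/mol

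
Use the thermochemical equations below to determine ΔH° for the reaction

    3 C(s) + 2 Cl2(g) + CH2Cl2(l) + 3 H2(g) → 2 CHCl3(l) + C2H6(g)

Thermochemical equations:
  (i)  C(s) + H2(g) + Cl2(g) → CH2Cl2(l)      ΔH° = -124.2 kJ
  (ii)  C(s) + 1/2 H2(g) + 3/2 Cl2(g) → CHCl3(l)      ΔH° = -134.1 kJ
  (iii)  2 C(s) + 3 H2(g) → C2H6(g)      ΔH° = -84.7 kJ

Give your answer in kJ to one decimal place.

ΔH° = -228.7 kJ

(i) reversed (CH2Cl2(l) must end up as a reactant): +124.2 kJ
(ii) × 2 (×2 to match 2 CHCl3(l) in the target): (2)·(-134.1) = -268.2 kJ
(iii) as written (C2H6(g) already on the product side): -84.7 kJ
Since enthalpy is a state function, ΔH° = (+124.2) + (-268.2) + (-84.7) = -228.7 kJ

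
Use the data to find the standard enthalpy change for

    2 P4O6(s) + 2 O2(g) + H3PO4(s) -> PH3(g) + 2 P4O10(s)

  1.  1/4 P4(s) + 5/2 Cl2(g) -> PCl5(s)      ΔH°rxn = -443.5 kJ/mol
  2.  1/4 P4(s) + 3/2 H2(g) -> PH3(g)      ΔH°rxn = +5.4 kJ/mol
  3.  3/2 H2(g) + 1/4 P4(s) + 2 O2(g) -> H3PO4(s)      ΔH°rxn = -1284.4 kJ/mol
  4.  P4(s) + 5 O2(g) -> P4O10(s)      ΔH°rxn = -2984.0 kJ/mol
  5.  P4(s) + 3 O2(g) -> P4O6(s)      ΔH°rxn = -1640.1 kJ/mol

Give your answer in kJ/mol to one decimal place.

eq. 1: not needed (PCl5(s) appears nowhere else).
eq. 2 as written (PH3(g) already on the product side): +5.4 kJ/mol
eq. 3 reversed (H3PO4(s) must end up as a reactant): +1284.4 kJ/mol
eq. 4 × 2 (scale by 2 for the 2 P4O10(s)): (2)·(-2984.0) = -5968.0 kJ/mol
eq. 5 reversed and × 2 (reverse to put P4O6(s) on the reactant side; ×2 to match 2 P4O6(s) in the target): (-2)·(-1640.1) = +3280.2 kJ/mol
ΔH°rxn = (1)·(+5.4) + (-1)·(-1284.4) + (2)·(-2984.0) + (-2)·(-1640.1) = -1398.0 kJ/mol

ΔH°rxn = -1398.0 kJ/mol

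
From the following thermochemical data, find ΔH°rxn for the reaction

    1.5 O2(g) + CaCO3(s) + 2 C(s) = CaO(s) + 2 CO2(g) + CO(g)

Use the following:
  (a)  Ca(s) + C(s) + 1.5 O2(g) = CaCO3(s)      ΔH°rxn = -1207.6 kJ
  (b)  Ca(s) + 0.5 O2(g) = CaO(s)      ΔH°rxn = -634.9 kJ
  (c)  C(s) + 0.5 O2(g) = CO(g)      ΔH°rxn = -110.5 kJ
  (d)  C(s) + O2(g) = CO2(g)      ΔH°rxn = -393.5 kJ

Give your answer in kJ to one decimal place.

ΔH°rxn = -324.8 kJ

(a) reversed: +1207.6 kJ
(b) as written: -634.9 kJ
(c) as written: -110.5 kJ
(d) × 2: (2)·(-393.5) = -787.0 kJ
ΔH°rxn = (-1)·(-1207.6) + (1)·(-634.9) + (1)·(-110.5) + (2)·(-393.5) = -324.8 kJ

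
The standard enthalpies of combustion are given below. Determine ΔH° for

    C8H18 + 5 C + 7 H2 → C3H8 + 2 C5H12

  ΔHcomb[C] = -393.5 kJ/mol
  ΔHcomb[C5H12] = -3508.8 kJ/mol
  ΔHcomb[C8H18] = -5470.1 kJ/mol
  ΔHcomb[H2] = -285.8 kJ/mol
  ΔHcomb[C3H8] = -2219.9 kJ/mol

With combustion enthalpies, reactants minus products:
= [1·(-5470.1) + 5·(-393.5) + 7·(-285.8)] − [1·(-2219.9) + 2·(-3508.8)]
= -200.7 kJ/mol

ΔH° = -200.7 kJ/mol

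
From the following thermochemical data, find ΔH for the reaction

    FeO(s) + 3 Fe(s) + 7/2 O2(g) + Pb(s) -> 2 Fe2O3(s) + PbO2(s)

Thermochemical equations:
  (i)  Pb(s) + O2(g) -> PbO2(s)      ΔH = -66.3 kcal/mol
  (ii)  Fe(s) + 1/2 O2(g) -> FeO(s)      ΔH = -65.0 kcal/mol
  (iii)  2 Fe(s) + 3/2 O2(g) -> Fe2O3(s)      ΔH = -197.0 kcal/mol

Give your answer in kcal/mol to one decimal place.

(i) as written (PbO2(s) already on the product side): -66.3 kcal/mol
(ii) reversed (reverse to put FeO(s) on the reactant side): +65.0 kcal/mol
(iii) × 2 (×2 to match 2 Fe2O3(s) in the target): (2)·(-197.0) = -394.0 kcal/mol
Summing the manipulated equations, ΔH = (-66.3) + (+65.0) + (-394.0) = -395.3 kcal/mol

ΔH = -395.3 kcal/mol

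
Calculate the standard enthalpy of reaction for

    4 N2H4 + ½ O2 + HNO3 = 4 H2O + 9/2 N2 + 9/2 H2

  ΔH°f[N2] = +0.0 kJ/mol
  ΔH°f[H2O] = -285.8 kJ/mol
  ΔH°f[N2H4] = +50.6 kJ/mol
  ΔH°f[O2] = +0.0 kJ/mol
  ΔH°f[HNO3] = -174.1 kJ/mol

Products: 4·(-285.8) + 9/2·(+0.0) + 9/2·(+0.0) = -1143.2
Reactants: 4·(+50.6) + 1/2·(+0.0) + 1·(-174.1) = +28.3
ΔH°rxn = (-1143.2) − (+28.3) = -1171.5 kJ/mol

ΔH°rxn = -1171.5 kJ/mol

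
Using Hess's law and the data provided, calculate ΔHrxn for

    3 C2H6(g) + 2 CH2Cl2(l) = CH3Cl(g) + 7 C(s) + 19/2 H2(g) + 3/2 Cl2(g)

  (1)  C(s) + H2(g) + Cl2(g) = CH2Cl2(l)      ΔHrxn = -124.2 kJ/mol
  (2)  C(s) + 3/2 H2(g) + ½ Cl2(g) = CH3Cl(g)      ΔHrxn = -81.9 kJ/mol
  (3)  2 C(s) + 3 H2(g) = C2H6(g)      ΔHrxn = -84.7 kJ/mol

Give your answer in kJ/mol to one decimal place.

(1) reversed and × 2 (reverse to put CH2Cl2(l) on the reactant side; scale by 2 for the 2 CH2Cl2(l)): (-2)·(-124.2) = +248.4 kJ/mol
(2) as written (CH3Cl(g) already on the product side): -81.9 kJ/mol
(3) reversed and × 3 (C2H6(g) must end up as a reactant; ×3 to match 3 C2H6(g) in the target): (-3)·(-84.7) = +254.1 kJ/mol
Summing the manipulated equations, ΔHrxn = (+248.4) + (-81.9) + (+254.1) = 420.6 kJ/mol

ΔHrxn = 420.6 kJ/mol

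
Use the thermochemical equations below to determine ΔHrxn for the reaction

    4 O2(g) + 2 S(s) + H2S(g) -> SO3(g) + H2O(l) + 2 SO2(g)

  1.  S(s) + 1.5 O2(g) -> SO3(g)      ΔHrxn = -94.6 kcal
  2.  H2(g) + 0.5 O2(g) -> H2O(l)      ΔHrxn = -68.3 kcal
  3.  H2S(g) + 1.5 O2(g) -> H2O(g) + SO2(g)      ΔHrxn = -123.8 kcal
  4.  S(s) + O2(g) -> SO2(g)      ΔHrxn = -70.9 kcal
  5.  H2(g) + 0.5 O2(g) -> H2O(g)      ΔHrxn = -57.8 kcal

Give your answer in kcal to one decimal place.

eq. 1 as written (SO3(g) already on the product side): -94.6 kcal
eq. 2 as written (H2O(l) already on the product side): -68.3 kcal
eq. 3 as written (H2S(g) already on the reactant side): -123.8 kcal
eq. 4 as written: -70.9 kcal
eq. 5 reversed: +57.8 kcal
Summing the manipulated equations, ΔHrxn = (1)·(-94.6) + (1)·(-68.3) + (1)·(-123.8) + (1)·(-70.9) + (-1)·(-57.8) = -299.8 kcal

ΔHrxn = -299.8 kcal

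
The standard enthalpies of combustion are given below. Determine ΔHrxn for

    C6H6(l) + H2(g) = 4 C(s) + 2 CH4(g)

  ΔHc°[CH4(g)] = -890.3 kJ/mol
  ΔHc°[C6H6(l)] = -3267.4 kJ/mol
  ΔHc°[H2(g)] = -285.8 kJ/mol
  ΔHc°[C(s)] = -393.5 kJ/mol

With combustion enthalpies, reactants minus products:
= [1·(-3267.4) + 1·(-285.8)] − [4·(-393.5) + 2·(-890.3)]
= -198.6 kJ/mol

ΔHrxn = -198.6 kJ/mol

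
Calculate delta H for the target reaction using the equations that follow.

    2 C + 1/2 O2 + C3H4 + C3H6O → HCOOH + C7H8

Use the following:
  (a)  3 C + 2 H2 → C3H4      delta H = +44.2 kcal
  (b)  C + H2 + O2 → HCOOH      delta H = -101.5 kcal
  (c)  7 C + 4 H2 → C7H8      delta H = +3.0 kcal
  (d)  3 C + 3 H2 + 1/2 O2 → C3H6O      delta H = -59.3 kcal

delta H = -83.4 kcal

(a) reversed (reverse to put C3H4 on the reactant side): -44.2 kcal
(b) as written (HCOOH already on the product side): -101.5 kcal
(c) as written (C7H8 already on the product side): +3.0 kcal
(d) reversed (C3H6O must end up as a reactant): +59.3 kcal
Summing the manipulated equations, delta H = (-44.2) + (-101.5) + (+3.0) + (+59.3) = -83.4 kcal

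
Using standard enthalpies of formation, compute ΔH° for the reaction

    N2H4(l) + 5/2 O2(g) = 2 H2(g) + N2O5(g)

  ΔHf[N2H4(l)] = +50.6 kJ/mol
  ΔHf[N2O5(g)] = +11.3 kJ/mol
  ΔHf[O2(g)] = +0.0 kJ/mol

ΔH° = -39.3 kJ/mol

ΔH°rxn = Σ nΔHf°(products) − Σ nΔHf°(reactants).
Products: 2·(+0.0) + 1·(+11.3) = +11.3
Reactants: 1·(+50.6) + 5/2·(+0.0) = +50.6
ΔH° = (+11.3) − (+50.6) = -39.3 kJ/mol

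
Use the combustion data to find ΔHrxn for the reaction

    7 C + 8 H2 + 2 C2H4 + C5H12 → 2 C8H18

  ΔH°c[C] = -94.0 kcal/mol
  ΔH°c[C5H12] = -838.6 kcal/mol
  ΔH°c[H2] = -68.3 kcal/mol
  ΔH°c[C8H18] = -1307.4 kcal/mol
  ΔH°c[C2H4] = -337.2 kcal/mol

ΔHrxn = -102.6 kcal/mol

Using ΔH = Σ nΔHc°(reactants) − Σ nΔHc°(products):
= [7·(-94.0) + 8·(-68.3) + 2·(-337.2) + 1·(-838.6)] − [2·(-1307.4)]
= -102.6 kcal/mol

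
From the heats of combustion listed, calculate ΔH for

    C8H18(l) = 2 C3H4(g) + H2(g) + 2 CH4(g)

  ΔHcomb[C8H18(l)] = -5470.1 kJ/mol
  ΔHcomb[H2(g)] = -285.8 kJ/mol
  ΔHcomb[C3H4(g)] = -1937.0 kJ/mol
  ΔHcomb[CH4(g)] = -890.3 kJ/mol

With combustion enthalpies, reactants minus products:
= [1·(-5470.1)] − [2·(-1937.0) + 1·(-285.8) + 2·(-890.3)]
= 470.3 kJ/mol

ΔH = 470.3 kJ/mol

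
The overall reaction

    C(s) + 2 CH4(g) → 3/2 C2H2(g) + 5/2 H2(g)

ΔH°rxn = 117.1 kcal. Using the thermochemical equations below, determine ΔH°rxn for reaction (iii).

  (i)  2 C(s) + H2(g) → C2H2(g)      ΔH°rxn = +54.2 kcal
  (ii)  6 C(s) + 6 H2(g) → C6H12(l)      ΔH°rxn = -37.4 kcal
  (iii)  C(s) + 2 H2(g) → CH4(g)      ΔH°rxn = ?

(i) × 3/2: (3/2)·(+54.2) = +81.3 kcal
(ii): not needed.
(iii) reversed and × 2: contributes −2·x
+117.1 = (+81.3) − 2·x
x = (+117.1 − (+81.3)) / (-2) = -17.9 kcal

ΔH°rxn = -17.9 kcal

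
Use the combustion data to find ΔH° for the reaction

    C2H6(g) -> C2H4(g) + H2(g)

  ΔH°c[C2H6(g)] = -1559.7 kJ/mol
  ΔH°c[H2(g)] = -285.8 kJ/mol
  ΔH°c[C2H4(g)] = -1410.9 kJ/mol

Using ΔH = Σ nΔHc°(reactants) − Σ nΔHc°(products):
= [1·(-1559.7)] − [1·(-1410.9) + 1·(-285.8)]
= 137.0 kJ/mol

ΔH° = 137.0 kJ/mol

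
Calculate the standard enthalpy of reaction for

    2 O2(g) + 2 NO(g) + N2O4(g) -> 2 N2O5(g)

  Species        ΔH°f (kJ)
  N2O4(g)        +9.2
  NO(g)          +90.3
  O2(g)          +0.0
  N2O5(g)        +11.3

ΔH°rxn = -167.2 kJ

Products: 2·(+11.3) = +22.6
Reactants: 2·(+0.0) + 2·(+90.3) + 1·(+9.2) = +189.8
ΔH°rxn = (+22.6) − (+189.8) = -167.2 kJ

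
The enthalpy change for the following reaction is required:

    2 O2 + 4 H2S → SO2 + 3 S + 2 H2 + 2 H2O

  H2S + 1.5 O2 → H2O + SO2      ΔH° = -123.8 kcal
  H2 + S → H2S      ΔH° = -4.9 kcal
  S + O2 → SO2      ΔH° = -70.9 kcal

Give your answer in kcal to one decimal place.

equation 1 × 2 (×2 to match 2 H2O in the target): (2)·(-123.8) = -247.6 kcal
equation 2 reversed and × 2 (H2 must end up as a product; ×2 to match 2 H2 in the target): (-2)·(-4.9) = +9.8 kcal
equation 3 reversed: +70.9 kcal
ΔH° = (-247.6) + (+9.8) + (+70.9) = -166.9 kcal

ΔH° = -166.9 kcal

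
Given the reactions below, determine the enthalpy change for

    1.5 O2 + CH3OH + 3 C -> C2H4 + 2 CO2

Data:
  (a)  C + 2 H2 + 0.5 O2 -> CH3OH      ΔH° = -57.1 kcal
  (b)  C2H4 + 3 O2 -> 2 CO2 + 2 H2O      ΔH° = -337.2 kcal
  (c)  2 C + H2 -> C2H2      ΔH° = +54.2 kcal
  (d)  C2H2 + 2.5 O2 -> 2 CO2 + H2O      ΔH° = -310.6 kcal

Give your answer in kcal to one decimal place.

ΔH° = -118.5 kcal

(a) reversed: +57.1 kcal
(b) reversed: +337.2 kcal
(c) × 2: (2)·(+54.2) = +108.4 kcal
(d) × 2: (2)·(-310.6) = -621.2 kcal
Combining the equations, ΔH° = (-1)·(-57.1) + (-1)·(-337.2) + (2)·(+54.2) + (2)·(-310.6) = -118.5 kcal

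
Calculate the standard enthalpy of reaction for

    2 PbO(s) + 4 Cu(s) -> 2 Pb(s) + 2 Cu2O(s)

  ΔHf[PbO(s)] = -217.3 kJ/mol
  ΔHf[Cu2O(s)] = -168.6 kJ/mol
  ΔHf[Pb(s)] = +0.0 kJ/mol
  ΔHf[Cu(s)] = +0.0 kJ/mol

ΔH° = 97.4 kJ/mol

Products: 2·(+0.0) + 2·(-168.6) = -337.2
Reactants: 2·(-217.3) + 4·(+0.0) = -434.6
ΔH° = (-337.2) − (-434.6) = 97.4 kJ/mol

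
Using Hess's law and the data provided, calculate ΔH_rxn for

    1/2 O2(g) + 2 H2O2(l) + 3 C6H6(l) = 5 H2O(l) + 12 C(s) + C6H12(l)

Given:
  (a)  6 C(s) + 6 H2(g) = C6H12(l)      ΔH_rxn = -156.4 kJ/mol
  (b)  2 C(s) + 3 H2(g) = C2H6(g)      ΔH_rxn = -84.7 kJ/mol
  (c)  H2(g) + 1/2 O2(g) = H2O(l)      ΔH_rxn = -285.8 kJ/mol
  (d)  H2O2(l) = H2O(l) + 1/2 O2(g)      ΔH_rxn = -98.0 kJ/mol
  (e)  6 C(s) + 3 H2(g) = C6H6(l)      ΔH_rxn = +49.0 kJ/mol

(a) as written: -156.4 kJ/mol
(b): not needed.
(c) × 3: (3)·(-285.8) = -857.4 kJ/mol
(d) × 2: (2)·(-98.0) = -196.0 kJ/mol
(e) reversed and × 3: (-3)·(+49.0) = -147.0 kJ/mol
Summing the manipulated equations, ΔH_rxn = (1)·(-156.4) + (3)·(-285.8) + (2)·(-98.0) + (-3)·(+49.0) = -1356.8 kJ/mol

ΔH_rxn = -1356.8 kJ/mol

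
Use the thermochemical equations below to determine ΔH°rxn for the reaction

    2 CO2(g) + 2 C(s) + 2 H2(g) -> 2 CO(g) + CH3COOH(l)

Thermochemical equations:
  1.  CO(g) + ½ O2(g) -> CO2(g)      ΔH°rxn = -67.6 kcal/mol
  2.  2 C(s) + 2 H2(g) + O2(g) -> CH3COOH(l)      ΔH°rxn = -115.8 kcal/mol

eq. 1 reversed and × 2 (reverse to put CO(g) on the product side; scale by 2 for the 2 CO(g)): (-2)·(-67.6) = +135.2 kcal/mol
eq. 2 as written (CH3COOH(l) already on the product side): -115.8 kcal/mol
Combining the equations, ΔH°rxn = (-2)·(-67.6) + (1)·(-115.8) = 19.4 kcal/mol

ΔH°rxn = 19.4 kcal/mol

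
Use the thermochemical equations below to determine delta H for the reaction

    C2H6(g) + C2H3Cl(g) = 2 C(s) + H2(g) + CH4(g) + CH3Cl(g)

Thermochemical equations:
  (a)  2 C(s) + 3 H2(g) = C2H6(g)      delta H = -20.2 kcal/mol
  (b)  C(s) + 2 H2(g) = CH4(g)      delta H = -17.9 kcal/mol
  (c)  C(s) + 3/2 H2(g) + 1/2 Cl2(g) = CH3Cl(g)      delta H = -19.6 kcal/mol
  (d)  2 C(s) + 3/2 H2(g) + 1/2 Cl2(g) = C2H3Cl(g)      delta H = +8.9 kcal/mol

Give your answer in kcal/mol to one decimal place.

delta H = -26.2 kcal/mol

(a) reversed: +20.2 kcal/mol
(b) as written: -17.9 kcal/mol
(c) as written: -19.6 kcal/mol
(d) reversed: -8.9 kcal/mol
By Hess's law, delta H = (+20.2) + (-17.9) + (-19.6) + (-8.9) = -26.2 kcal/mol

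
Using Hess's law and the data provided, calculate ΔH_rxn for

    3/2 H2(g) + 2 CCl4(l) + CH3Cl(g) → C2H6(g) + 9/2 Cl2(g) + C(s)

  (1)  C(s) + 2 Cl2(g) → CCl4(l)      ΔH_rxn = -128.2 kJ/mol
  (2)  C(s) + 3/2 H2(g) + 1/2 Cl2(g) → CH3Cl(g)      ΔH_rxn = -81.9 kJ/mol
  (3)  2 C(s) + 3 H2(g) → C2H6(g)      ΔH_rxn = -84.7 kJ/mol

ΔH_rxn = 253.6 kJ/mol

(1) reversed and × 2 (CCl4(l) must end up as a reactant; ×2 to match 2 CCl4(l) in the target): (-2)·(-128.2) = +256.4 kJ/mol
(2) reversed (reverse to put CH3Cl(g) on the reactant side): +81.9 kJ/mol
(3) as written (C2H6(g) already on the product side): -84.7 kJ/mol
By Hess's law, ΔH_rxn = (-2)·(-128.2) + (-1)·(-81.9) + (1)·(-84.7) = 253.6 kJ/mol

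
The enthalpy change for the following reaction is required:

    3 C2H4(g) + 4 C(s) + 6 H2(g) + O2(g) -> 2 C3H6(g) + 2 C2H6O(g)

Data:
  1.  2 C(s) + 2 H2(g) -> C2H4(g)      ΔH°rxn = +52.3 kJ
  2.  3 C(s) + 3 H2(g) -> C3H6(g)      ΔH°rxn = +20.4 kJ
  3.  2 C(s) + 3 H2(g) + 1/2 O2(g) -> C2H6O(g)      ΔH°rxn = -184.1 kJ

ΔH°rxn = -484.3 kJ

eq. 1 reversed and × 3: (-3)·(+52.3) = -156.9 kJ
eq. 2 × 2: (2)·(+20.4) = +40.8 kJ
eq. 3 × 2: (2)·(-184.1) = -368.2 kJ
Since enthalpy is a state function, ΔH°rxn = (-3)·(+52.3) + (2)·(+20.4) + (2)·(-184.1) = -484.3 kJ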